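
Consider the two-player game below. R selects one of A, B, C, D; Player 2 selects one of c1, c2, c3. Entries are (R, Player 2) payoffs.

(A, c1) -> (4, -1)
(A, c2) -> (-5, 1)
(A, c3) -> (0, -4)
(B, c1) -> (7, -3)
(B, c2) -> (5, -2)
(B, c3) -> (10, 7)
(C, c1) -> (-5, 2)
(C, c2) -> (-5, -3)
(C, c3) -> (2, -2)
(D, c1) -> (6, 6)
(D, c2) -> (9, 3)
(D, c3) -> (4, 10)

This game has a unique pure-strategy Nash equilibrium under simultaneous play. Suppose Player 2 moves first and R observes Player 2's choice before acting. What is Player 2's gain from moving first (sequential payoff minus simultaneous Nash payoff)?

0

R best-responds to each possible Player 2 move:
- c1: R compares 4, 7, -5, 6 and picks B; Player 2 would get -3.
- c2: R compares -5, 5, -5, 9 and picks D; Player 2 would get 3.
- c3: R compares 0, 10, 2, 4 and picks B; Player 2 would get 7.
Maximizing over -3, 3, 7, Player 2 chooses c3. Subgame-perfect outcome: (B, c3) with payoffs (10, 7).
Now find the simultaneous Nash equilibrium.
R's best replies: c1→B; c2→D; c3→B.
Player 2's best replies: A→c2; B→c3; C→c1; D→c3.
The unique mutual best reply is (B, c3), giving (10, 7).
Player 2's commitment gain: 7 − 7 = 0.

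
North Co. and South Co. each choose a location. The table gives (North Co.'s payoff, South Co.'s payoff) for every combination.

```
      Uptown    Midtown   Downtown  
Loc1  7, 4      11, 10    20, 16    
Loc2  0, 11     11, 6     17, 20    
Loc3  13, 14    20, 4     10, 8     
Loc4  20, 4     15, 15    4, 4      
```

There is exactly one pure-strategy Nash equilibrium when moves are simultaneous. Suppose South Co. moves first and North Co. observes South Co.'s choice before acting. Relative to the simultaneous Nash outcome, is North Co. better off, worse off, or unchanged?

unchanged

Work backward from North Co.'s decision.
- Uptown: North Co. compares 7, 0, 13, 20 and picks Loc4; South Co. would get 4.
- Midtown: North Co. compares 11, 11, 20, 15 and picks Loc3; South Co. would get 4.
- Downtown: North Co. compares 20, 17, 10, 4 and picks Loc1; South Co. would get 16.
Among 4, 4, 16, the best is 16 at Downtown. Subgame-perfect outcome: (Loc1, Downtown) with payoffs (20, 16).
For the simultaneous game, intersect best replies.
North Co.'s best replies: Uptown→Loc4; Midtown→Loc3; Downtown→Loc1.
South Co.'s best replies: Loc1→Downtown; Loc2→Downtown; Loc3→Uptown; Loc4→Midtown.
Only (Loc1, Downtown) has each player best-responding; Nash payoffs (20, 16).
North Co. earns 20 sequentially versus 20 at the Nash outcome: unchanged.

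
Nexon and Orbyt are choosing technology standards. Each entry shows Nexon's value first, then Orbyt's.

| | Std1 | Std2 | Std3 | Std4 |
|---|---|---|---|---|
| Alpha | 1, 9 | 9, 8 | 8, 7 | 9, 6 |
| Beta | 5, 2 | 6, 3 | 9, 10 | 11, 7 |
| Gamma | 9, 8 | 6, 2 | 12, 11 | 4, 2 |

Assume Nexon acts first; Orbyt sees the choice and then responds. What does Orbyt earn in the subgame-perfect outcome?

Solve by backward induction (Nexon leads).
- Alpha: BR = Std1, leader payoff 1.
- Beta: BR = Std3, leader payoff 9.
- Gamma: BR = Std3, leader payoff 12.
Among 1, 9, 12, the best is 12 at Gamma. Subgame-perfect outcome: (Gamma, Std3) with payoffs (12, 11).

11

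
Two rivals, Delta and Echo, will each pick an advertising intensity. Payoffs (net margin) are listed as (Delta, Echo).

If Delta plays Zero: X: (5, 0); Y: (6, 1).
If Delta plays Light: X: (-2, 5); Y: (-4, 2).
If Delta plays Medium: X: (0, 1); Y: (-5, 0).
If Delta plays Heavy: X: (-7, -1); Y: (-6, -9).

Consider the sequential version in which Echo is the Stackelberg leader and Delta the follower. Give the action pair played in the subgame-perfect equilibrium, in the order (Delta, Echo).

(Zero, Y)

Delta best-responds to each possible Echo move:
- X: Delta compares 5, -2, 0, -7 and picks Zero; Echo would get 0.
- Y: Delta compares 6, -4, -5, -6 and picks Zero; Echo would get 1.
Maximizing over 0, 1, Echo chooses Y. Subgame-perfect outcome: (Zero, Y) with payoffs (6, 1).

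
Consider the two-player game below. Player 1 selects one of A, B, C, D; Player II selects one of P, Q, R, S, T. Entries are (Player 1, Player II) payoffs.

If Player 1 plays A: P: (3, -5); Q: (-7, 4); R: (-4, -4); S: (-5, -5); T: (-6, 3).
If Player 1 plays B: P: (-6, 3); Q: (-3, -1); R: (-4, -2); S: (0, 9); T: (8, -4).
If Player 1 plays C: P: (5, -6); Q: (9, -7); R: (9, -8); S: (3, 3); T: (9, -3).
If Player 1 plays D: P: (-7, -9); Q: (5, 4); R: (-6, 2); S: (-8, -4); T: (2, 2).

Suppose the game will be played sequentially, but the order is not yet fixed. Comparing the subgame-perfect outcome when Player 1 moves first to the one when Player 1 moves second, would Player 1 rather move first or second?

If Player 1 leads: Player II's best replies are A→Q, B→S, C→S, D→Q; Player 1's induced payoffs -7, 0, 3, 5; outcome (D, Q), payoffs (5, 4).
If Player II leads: Player 1's best replies are P→C, Q→C, R→C, S→C, T→C; Player II's induced payoffs -6, -7, -8, 3, -3; outcome (C, S), payoffs (3, 3).
Player 1 gets 5 moving first and 3 moving second, so Player 1 prefers to move first.

first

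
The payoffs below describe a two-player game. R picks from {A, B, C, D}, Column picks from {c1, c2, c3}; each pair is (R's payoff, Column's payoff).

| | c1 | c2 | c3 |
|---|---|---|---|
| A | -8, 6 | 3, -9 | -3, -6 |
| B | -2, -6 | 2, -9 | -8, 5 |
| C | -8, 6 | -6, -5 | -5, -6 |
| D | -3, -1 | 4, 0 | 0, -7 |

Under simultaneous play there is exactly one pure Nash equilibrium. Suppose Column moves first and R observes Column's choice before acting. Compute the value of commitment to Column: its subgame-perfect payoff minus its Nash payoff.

R best-responds to each possible Column move:
- c1: R compares -8, -2, -8, -3 and picks B; Column would get -6.
- c2: R compares 3, 2, -6, 4 and picks D; Column would get 0.
- c3: R compares -3, -8, -5, 0 and picks D; Column would get -7.
Column's induced payoffs are -6, 0, -7, so Column commits to c2. Subgame-perfect outcome: (D, c2) with payoffs (4, 0).
For the simultaneous game, intersect best replies.
R's best replies: c1→B; c2→D; c3→D.
Column's best replies: A→c1; B→c3; C→c1; D→c2.
Only (D, c2) has each player best-responding; Nash payoffs (4, 0).
Column's commitment gain: 0 − 0 = 0.

0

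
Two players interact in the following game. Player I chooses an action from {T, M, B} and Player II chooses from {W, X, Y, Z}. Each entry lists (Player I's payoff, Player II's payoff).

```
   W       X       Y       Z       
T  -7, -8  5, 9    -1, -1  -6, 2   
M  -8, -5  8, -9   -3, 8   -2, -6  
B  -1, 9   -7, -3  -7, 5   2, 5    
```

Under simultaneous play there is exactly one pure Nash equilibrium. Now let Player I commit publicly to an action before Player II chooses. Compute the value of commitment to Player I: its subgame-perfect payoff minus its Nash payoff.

6

Solve by backward induction (Player I leads).
- T → Player II plays X (best of -8, 9, -1, 2); Player I gets 5.
- M → Player II plays Y (best of -5, -9, 8, -6); Player I gets -3.
- B → Player II plays W (best of 9, -3, 5, 5); Player I gets -1.
Maximizing over 5, -3, -1, Player I chooses T. Subgame-perfect outcome: (T, X) with payoffs (5, 9).
Now find the simultaneous Nash equilibrium.
Player I's best replies: W→B; X→M; Y→T; Z→B.
Player II's best replies: T→X; M→Y; B→W.
The unique mutual best reply is (B, W), giving (-1, 9).
Player I's commitment gain: 5 − -1 = 6.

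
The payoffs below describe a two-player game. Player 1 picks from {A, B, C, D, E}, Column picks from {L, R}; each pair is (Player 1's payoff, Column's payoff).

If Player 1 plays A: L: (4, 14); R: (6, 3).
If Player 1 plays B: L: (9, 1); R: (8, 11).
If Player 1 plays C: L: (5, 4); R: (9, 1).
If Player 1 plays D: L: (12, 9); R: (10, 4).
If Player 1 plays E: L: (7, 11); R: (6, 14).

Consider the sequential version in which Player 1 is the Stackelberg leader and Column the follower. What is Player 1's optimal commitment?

Column best-responds to each possible Player 1 move:
- A: BR = L, leader payoff 4.
- B: BR = R, leader payoff 8.
- C: BR = L, leader payoff 5.
- D: BR = L, leader payoff 12.
- E: BR = R, leader payoff 6.
Maximizing over 4, 8, 5, 12, 6, Player 1 chooses D. Subgame-perfect outcome: (D, L) with payoffs (12, 9).

D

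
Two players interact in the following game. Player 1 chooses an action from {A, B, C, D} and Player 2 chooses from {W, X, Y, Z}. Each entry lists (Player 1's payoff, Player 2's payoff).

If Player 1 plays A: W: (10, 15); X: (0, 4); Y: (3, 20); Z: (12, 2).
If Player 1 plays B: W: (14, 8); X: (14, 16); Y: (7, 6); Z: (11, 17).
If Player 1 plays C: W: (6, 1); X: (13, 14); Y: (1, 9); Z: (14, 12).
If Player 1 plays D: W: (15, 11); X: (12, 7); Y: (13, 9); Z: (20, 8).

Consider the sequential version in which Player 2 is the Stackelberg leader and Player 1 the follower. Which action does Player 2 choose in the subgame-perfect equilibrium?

Work backward from Player 1's decision.
- W: Player 1 compares 10, 14, 6, 15 and picks D; Player 2 would get 11.
- X: Player 1 compares 0, 14, 13, 12 and picks B; Player 2 would get 16.
- Y: Player 1 compares 3, 7, 1, 13 and picks D; Player 2 would get 9.
- Z: Player 1 compares 12, 11, 14, 20 and picks D; Player 2 would get 8.
Maximizing over 11, 16, 9, 8, Player 2 chooses X. Subgame-perfect outcome: (B, X) with payoffs (14, 16).

X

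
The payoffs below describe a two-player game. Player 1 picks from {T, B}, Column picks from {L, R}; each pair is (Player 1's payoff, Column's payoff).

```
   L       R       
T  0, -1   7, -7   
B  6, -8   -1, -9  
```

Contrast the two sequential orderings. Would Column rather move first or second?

If Player 1 leads: Column's best replies are T→L, B→L; Player 1's induced payoffs 0, 6; outcome (B, L), payoffs (6, -8).
If Column leads: Player 1's best replies are L→B, R→T; Column's induced payoffs -8, -7; outcome (T, R), payoffs (7, -7).
Column gets -7 moving first and -8 moving second, so Column prefers to move first.

first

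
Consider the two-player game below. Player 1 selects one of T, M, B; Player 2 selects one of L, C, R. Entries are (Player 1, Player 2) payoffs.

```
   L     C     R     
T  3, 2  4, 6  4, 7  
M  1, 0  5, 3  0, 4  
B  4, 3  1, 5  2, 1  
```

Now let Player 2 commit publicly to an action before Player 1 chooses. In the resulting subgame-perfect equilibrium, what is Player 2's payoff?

7

Player 1 best-responds to each possible Player 2 move:
- L: BR = B, leader payoff 3.
- C: BR = M, leader payoff 3.
- R: BR = T, leader payoff 7.
Maximizing over 3, 3, 7, Player 2 chooses R. Subgame-perfect outcome: (T, R) with payoffs (4, 7).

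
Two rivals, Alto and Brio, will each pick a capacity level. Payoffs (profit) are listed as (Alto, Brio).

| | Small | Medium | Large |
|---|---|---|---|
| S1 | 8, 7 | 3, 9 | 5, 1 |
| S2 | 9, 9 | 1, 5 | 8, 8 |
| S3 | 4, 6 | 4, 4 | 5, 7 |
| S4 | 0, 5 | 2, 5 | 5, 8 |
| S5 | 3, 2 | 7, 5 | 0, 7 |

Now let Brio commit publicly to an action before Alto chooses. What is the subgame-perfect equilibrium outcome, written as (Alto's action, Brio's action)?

(S2, Small)

Work backward from Alto's decision.
- Small → Alto plays S2 (best of 8, 9, 4, 0, 3); Brio gets 9.
- Medium → Alto plays S5 (best of 3, 1, 4, 2, 7); Brio gets 5.
- Large → Alto plays S2 (best of 5, 8, 5, 5, 0); Brio gets 8.
Among 9, 5, 8, the best is 9 at Small. Subgame-perfect outcome: (S2, Small) with payoffs (9, 9).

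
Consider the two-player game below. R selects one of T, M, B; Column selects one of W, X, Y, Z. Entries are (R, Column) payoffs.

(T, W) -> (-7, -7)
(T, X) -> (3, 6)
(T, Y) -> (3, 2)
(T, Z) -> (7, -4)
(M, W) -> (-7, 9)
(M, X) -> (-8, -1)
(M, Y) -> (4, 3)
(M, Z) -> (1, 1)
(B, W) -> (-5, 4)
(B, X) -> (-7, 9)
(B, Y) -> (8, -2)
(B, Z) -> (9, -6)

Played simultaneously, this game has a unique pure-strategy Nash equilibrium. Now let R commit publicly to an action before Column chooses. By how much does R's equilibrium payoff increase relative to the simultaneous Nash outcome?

Work backward from Column's decision.
- T → Column plays X (best of -7, 6, 2, -4); R gets 3.
- M → Column plays W (best of 9, -1, 3, 1); R gets -7.
- B → Column plays X (best of 4, 9, -2, -6); R gets -7.
Maximizing over 3, -7, -7, R chooses T. Subgame-perfect outcome: (T, X) with payoffs (3, 6).
Under simultaneous play:
R's best replies: W→B; X→T; Y→B; Z→B.
Column's best replies: T→X; M→W; B→X.
The unique mutual best reply is (T, X), giving (3, 6).
R's commitment gain: 3 − 3 = 0.

0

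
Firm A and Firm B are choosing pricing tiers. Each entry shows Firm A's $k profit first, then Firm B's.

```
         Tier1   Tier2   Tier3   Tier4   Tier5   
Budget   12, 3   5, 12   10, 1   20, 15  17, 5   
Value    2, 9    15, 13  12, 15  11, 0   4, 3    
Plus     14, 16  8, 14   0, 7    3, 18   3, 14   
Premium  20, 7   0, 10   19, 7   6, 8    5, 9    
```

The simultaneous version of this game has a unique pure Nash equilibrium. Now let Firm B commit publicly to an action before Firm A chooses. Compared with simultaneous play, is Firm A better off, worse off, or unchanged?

unchanged

Solve by backward induction (Firm B leads).
- Tier1 → Firm A plays Premium (best of 12, 2, 14, 20); Firm B gets 7.
- Tier2 → Firm A plays Value (best of 5, 15, 8, 0); Firm B gets 13.
- Tier3 → Firm A plays Premium (best of 10, 12, 0, 19); Firm B gets 7.
- Tier4 → Firm A plays Budget (best of 20, 11, 3, 6); Firm B gets 15.
- Tier5 → Firm A plays Budget (best of 17, 4, 3, 5); Firm B gets 5.
Maximizing over 7, 13, 7, 15, 5, Firm B chooses Tier4. Subgame-perfect outcome: (Budget, Tier4) with payoffs (20, 15).
For the simultaneous game, intersect best replies.
Firm A's best replies: Tier1→Premium; Tier2→Value; Tier3→Premium; Tier4→Budget; Tier5→Budget.
Firm B's best replies: Budget→Tier4; Value→Tier3; Plus→Tier4; Premium→Tier2.
Only (Budget, Tier4) has each player best-responding; Nash payoffs (20, 15).
Firm A earns 20 sequentially versus 20 at the Nash outcome: unchanged.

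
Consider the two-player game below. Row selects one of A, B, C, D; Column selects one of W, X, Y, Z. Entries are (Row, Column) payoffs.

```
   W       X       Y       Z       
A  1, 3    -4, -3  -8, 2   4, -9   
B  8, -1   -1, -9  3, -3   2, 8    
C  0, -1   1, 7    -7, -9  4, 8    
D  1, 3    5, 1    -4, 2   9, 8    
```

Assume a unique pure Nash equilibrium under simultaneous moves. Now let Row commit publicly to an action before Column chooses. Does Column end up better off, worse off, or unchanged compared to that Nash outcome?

unchanged

Work backward from Column's decision.
- A: BR = W, leader payoff 1.
- B: BR = Z, leader payoff 2.
- C: BR = Z, leader payoff 4.
- D: BR = Z, leader payoff 9.
Among 1, 2, 4, 9, the best is 9 at D. Subgame-perfect outcome: (D, Z) with payoffs (9, 8).
Under simultaneous play:
Row's best replies: W→B; X→D; Y→B; Z→D.
Column's best replies: A→W; B→Z; C→Z; D→Z.
The unique mutual best reply is (D, Z), giving (9, 8).
Column earns 8 sequentially versus 8 at the Nash outcome: unchanged.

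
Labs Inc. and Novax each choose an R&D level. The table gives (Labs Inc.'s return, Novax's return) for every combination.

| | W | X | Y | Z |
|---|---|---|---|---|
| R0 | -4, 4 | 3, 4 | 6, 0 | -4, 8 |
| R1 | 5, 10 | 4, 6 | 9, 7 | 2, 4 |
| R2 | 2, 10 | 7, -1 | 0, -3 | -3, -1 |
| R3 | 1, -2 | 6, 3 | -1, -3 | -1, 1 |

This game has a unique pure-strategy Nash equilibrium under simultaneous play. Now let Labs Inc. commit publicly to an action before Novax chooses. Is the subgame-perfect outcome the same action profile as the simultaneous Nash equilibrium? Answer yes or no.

no

Novax best-responds to each possible Labs Inc. move:
- R0 → Novax plays Z (best of 4, 4, 0, 8); Labs Inc. gets -4.
- R1 → Novax plays W (best of 10, 6, 7, 4); Labs Inc. gets 5.
- R2 → Novax plays W (best of 10, -1, -3, -1); Labs Inc. gets 2.
- R3 → Novax plays X (best of -2, 3, -3, 1); Labs Inc. gets 6.
Among -4, 5, 2, 6, the best is 6 at R3. Subgame-perfect outcome: (R3, X) with payoffs (6, 3).
Now find the simultaneous Nash equilibrium.
Labs Inc.'s best replies: W→R1; X→R2; Y→R1; Z→R1.
Novax's best replies: R0→Z; R1→W; R2→W; R3→X.
Only (R1, W) has each player best-responding; Nash payoffs (5, 10).
Sequential outcome (R3, X) differs from the Nash profile (R1, W).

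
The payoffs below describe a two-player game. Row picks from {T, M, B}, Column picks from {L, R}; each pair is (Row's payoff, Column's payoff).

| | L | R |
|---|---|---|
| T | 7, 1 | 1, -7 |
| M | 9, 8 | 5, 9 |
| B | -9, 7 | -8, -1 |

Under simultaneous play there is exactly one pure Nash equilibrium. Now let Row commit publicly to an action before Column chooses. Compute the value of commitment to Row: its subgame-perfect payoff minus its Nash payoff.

2

Work backward from Column's decision.
- T: BR = L, leader payoff 7.
- M: BR = R, leader payoff 5.
- B: BR = L, leader payoff -9.
Among 7, 5, -9, the best is 7 at T. Subgame-perfect outcome: (T, L) with payoffs (7, 1).
For the simultaneous game, intersect best replies.
Row's best replies: L→M; R→M.
Column's best replies: T→L; M→R; B→L.
The unique mutual best reply is (M, R), giving (5, 9).
Row's commitment gain: 7 − 5 = 2.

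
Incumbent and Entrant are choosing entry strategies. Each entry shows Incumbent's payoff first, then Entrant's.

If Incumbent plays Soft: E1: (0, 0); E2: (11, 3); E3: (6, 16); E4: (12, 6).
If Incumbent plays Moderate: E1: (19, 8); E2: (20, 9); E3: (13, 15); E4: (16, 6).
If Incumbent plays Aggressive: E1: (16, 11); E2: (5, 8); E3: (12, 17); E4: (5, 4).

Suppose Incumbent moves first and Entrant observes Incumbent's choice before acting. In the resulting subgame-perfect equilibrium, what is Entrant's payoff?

15

Backward induction with Incumbent moving first.
- Soft: Entrant compares 0, 3, 16, 6 and picks E3; Incumbent would get 6.
- Moderate: Entrant compares 8, 9, 15, 6 and picks E3; Incumbent would get 13.
- Aggressive: Entrant compares 11, 8, 17, 4 and picks E3; Incumbent would get 12.
Incumbent's induced payoffs are 6, 13, 12, so Incumbent commits to Moderate. Subgame-perfect outcome: (Moderate, E3) with payoffs (13, 15).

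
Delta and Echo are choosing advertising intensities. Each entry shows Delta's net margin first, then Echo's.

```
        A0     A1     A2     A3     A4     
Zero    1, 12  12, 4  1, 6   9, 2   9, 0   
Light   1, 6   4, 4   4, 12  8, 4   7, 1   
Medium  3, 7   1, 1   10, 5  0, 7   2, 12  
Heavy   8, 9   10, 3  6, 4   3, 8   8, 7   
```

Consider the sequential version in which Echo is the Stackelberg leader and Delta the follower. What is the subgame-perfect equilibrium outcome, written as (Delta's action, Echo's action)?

(Heavy, A0)

Work backward from Delta's decision.
- A0: Delta compares 1, 1, 3, 8 and picks Heavy; Echo would get 9.
- A1: Delta compares 12, 4, 1, 10 and picks Zero; Echo would get 4.
- A2: Delta compares 1, 4, 10, 6 and picks Medium; Echo would get 5.
- A3: Delta compares 9, 8, 0, 3 and picks Zero; Echo would get 2.
- A4: Delta compares 9, 7, 2, 8 and picks Zero; Echo would get 0.
Maximizing over 9, 4, 5, 2, 0, Echo chooses A0. Subgame-perfect outcome: (Heavy, A0) with payoffs (8, 9).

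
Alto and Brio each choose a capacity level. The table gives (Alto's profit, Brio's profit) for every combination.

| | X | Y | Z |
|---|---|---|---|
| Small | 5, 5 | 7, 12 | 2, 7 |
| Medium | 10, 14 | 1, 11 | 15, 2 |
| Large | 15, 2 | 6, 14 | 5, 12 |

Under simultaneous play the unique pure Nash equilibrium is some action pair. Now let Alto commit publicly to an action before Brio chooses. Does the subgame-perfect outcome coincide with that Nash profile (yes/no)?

Solve by backward induction (Alto leads).
- Small → Brio plays Y (best of 5, 12, 7); Alto gets 7.
- Medium → Brio plays X (best of 14, 11, 2); Alto gets 10.
- Large → Brio plays Y (best of 2, 14, 12); Alto gets 6.
Alto's induced payoffs are 7, 10, 6, so Alto commits to Medium. Subgame-perfect outcome: (Medium, X) with payoffs (10, 14).
Now find the simultaneous Nash equilibrium.
Alto's best replies: X→Large; Y→Small; Z→Medium.
Brio's best replies: Small→Y; Medium→X; Large→Y.
The unique mutual best reply is (Small, Y), giving (7, 12).
Sequential outcome (Medium, X) differs from the Nash profile (Small, Y).

no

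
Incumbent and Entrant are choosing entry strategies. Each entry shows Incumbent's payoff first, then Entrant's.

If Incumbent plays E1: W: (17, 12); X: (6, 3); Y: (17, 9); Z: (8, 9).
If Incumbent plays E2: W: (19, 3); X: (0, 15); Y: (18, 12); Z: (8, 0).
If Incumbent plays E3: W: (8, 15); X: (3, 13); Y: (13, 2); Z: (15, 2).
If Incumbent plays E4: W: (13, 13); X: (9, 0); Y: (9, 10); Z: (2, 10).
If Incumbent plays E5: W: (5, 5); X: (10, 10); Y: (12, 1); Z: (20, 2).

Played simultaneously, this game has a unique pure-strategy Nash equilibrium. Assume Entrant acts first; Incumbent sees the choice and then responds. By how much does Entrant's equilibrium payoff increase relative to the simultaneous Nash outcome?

Solve by backward induction (Entrant leads).
- W: BR = E2, leader payoff 3.
- X: BR = E5, leader payoff 10.
- Y: BR = E2, leader payoff 12.
- Z: BR = E5, leader payoff 2.
Among 3, 10, 12, 2, the best is 12 at Y. Subgame-perfect outcome: (E2, Y) with payoffs (18, 12).
Under simultaneous play:
Incumbent's best replies: W→E2; X→E5; Y→E2; Z→E5.
Entrant's best replies: E1→W; E2→X; E3→W; E4→W; E5→X.
The unique mutual best reply is (E5, X), giving (10, 10).
Entrant's commitment gain: 12 − 10 = 2.

2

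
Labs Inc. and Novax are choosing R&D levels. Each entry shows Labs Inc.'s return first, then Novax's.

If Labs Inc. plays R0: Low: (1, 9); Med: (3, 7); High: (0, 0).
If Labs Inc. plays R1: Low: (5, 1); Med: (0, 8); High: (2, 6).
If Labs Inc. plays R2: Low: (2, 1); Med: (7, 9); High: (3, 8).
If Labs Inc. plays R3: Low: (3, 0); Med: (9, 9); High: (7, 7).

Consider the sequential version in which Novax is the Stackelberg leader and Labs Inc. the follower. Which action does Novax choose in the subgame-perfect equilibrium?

Med

Labs Inc. best-responds to each possible Novax move:
- Low → Labs Inc. plays R1 (best of 1, 5, 2, 3); Novax gets 1.
- Med → Labs Inc. plays R3 (best of 3, 0, 7, 9); Novax gets 9.
- High → Labs Inc. plays R3 (best of 0, 2, 3, 7); Novax gets 7.
Maximizing over 1, 9, 7, Novax chooses Med. Subgame-perfect outcome: (R3, Med) with payoffs (9, 9).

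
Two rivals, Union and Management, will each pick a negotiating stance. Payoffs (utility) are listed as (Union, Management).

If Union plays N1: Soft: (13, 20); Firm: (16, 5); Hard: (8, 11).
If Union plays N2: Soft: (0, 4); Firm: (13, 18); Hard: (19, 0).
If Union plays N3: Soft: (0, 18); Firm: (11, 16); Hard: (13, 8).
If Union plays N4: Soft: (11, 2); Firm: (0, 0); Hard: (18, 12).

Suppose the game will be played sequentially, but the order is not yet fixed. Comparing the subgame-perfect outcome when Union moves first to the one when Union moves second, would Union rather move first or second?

If Union leads: Management's best replies are N1→Soft, N2→Firm, N3→Soft, N4→Hard; Union's induced payoffs 13, 13, 0, 18; outcome (N4, Hard), payoffs (18, 12).
If Management leads: Union's best replies are Soft→N1, Firm→N1, Hard→N2; Management's induced payoffs 20, 5, 0; outcome (N1, Soft), payoffs (13, 20).
Union gets 18 moving first and 13 moving second, so Union prefers to move first.

first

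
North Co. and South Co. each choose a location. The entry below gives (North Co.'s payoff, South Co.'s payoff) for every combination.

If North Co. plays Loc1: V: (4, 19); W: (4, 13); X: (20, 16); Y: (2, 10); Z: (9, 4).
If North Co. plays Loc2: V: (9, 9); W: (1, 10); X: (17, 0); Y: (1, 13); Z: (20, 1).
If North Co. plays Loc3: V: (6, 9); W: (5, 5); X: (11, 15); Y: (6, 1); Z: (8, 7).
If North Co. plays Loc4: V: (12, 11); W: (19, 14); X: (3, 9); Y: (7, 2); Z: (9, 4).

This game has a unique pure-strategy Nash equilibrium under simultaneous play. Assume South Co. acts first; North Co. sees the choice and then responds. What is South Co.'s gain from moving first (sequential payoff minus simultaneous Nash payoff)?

2

North Co. best-responds to each possible South Co. move:
- V: BR = Loc4, leader payoff 11.
- W: BR = Loc4, leader payoff 14.
- X: BR = Loc1, leader payoff 16.
- Y: BR = Loc4, leader payoff 2.
- Z: BR = Loc2, leader payoff 1.
Maximizing over 11, 14, 16, 2, 1, South Co. chooses X. Subgame-perfect outcome: (Loc1, X) with payoffs (20, 16).
Under simultaneous play:
North Co.'s best replies: V→Loc4; W→Loc4; X→Loc1; Y→Loc4; Z→Loc2.
South Co.'s best replies: Loc1→V; Loc2→Y; Loc3→X; Loc4→W.
Only (Loc4, W) has each player best-responding; Nash payoffs (19, 14).
South Co.'s commitment gain: 16 − 14 = 2.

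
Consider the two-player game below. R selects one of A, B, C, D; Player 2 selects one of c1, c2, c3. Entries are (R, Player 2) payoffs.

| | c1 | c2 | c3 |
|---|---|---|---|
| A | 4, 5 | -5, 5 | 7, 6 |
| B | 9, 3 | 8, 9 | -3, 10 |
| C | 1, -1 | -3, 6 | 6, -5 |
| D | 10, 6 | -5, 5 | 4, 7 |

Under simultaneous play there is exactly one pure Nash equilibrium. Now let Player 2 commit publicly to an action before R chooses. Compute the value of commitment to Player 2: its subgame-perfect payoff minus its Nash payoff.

3

R best-responds to each possible Player 2 move:
- c1: R compares 4, 9, 1, 10 and picks D; Player 2 would get 6.
- c2: R compares -5, 8, -3, -5 and picks B; Player 2 would get 9.
- c3: R compares 7, -3, 6, 4 and picks A; Player 2 would get 6.
Among 6, 9, 6, the best is 9 at c2. Subgame-perfect outcome: (B, c2) with payoffs (8, 9).
For the simultaneous game, intersect best replies.
R's best replies: c1→D; c2→B; c3→A.
Player 2's best replies: A→c3; B→c3; C→c2; D→c3.
Only (A, c3) has each player best-responding; Nash payoffs (7, 6).
Player 2's commitment gain: 9 − 6 = 3.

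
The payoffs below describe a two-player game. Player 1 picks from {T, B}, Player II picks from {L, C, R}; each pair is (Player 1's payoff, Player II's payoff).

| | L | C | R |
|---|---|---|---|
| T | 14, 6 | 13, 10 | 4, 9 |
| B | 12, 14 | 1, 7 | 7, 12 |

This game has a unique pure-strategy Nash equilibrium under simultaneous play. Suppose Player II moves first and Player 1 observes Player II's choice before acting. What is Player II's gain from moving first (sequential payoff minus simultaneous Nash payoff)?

Player 1 best-responds to each possible Player II move:
- L: Player 1 compares 14, 12 and picks T; Player II would get 6.
- C: Player 1 compares 13, 1 and picks T; Player II would get 10.
- R: Player 1 compares 4, 7 and picks B; Player II would get 12.
Player II's induced payoffs are 6, 10, 12, so Player II commits to R. Subgame-perfect outcome: (B, R) with payoffs (7, 12).
Under simultaneous play:
Player 1's best replies: L→T; C→T; R→B.
Player II's best replies: T→C; B→L.
Only (T, C) has each player best-responding; Nash payoffs (13, 10).
Player II's commitment gain: 12 − 10 = 2.

2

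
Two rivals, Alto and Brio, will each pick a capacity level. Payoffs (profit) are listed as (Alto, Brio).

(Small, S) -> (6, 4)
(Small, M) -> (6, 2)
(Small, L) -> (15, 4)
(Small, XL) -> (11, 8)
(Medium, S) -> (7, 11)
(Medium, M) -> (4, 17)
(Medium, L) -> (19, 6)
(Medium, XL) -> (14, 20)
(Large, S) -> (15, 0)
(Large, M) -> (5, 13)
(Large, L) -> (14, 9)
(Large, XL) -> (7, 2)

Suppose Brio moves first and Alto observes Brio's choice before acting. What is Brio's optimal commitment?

Solve by backward induction (Brio leads).
- S → Alto plays Large (best of 6, 7, 15); Brio gets 0.
- M → Alto plays Small (best of 6, 4, 5); Brio gets 2.
- L → Alto plays Medium (best of 15, 19, 14); Brio gets 6.
- XL → Alto plays Medium (best of 11, 14, 7); Brio gets 20.
Among 0, 2, 6, 20, the best is 20 at XL. Subgame-perfect outcome: (Medium, XL) with payoffs (14, 20).

XL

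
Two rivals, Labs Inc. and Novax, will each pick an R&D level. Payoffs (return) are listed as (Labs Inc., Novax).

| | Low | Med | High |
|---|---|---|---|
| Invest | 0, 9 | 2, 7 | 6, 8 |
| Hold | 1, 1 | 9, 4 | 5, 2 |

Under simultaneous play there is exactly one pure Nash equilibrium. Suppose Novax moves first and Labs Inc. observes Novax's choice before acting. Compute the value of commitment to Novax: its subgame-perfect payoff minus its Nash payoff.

4

Backward induction with Novax moving first.
- Low → Labs Inc. plays Hold (best of 0, 1); Novax gets 1.
- Med → Labs Inc. plays Hold (best of 2, 9); Novax gets 4.
- High → Labs Inc. plays Invest (best of 6, 5); Novax gets 8.
Among 1, 4, 8, the best is 8 at High. Subgame-perfect outcome: (Invest, High) with payoffs (6, 8).
Under simultaneous play:
Labs Inc.'s best replies: Low→Hold; Med→Hold; High→Invest.
Novax's best replies: Invest→Low; Hold→Med.
Only (Hold, Med) has each player best-responding; Nash payoffs (9, 4).
Novax's commitment gain: 8 − 4 = 4.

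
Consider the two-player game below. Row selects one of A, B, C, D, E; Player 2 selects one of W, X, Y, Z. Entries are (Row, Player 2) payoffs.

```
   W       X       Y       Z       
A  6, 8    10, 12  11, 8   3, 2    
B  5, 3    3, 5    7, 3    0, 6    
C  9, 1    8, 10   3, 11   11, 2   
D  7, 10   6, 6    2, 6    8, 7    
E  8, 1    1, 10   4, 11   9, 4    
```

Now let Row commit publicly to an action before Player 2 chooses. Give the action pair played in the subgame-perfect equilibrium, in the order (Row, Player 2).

(A, X)

Backward induction with Row moving first.
- A: BR = X, leader payoff 10.
- B: BR = Z, leader payoff 0.
- C: BR = Y, leader payoff 3.
- D: BR = W, leader payoff 7.
- E: BR = Y, leader payoff 4.
Among 10, 0, 3, 7, 4, the best is 10 at A. Subgame-perfect outcome: (A, X) with payoffs (10, 12).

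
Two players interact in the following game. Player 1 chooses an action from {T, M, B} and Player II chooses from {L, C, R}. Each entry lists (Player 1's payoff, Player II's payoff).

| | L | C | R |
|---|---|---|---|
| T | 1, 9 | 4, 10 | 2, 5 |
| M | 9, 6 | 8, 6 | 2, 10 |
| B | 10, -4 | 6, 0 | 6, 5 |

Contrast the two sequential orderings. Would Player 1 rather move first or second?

second

If Player 1 leads: Player II's best replies are T→C, M→R, B→R; Player 1's induced payoffs 4, 2, 6; outcome (B, R), payoffs (6, 5).
If Player II leads: Player 1's best replies are L→B, C→M, R→B; Player II's induced payoffs -4, 6, 5; outcome (M, C), payoffs (8, 6).
Player 1 gets 6 moving first and 8 moving second, so Player 1 prefers to move second.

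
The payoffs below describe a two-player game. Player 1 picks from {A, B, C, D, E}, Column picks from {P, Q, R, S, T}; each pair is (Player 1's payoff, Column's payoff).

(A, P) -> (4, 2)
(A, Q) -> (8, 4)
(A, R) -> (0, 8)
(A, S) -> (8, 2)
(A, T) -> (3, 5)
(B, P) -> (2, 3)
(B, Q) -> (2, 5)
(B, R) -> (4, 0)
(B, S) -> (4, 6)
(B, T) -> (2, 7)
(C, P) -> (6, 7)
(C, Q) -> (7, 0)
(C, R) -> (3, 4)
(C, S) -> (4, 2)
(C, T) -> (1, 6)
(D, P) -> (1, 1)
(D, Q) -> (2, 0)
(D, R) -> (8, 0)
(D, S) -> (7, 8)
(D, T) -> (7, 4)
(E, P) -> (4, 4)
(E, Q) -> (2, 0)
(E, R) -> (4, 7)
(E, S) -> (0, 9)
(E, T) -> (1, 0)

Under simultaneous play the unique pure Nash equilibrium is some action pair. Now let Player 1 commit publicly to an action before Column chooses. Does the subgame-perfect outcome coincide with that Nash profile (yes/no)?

no

Solve by backward induction (Player 1 leads).
- A: Column compares 2, 4, 8, 2, 5 and picks R; Player 1 would get 0.
- B: Column compares 3, 5, 0, 6, 7 and picks T; Player 1 would get 2.
- C: Column compares 7, 0, 4, 2, 6 and picks P; Player 1 would get 6.
- D: Column compares 1, 0, 0, 8, 4 and picks S; Player 1 would get 7.
- E: Column compares 4, 0, 7, 9, 0 and picks S; Player 1 would get 0.
Among 0, 2, 6, 7, 0, the best is 7 at D. Subgame-perfect outcome: (D, S) with payoffs (7, 8).
Now find the simultaneous Nash equilibrium.
Player 1's best replies: P→C; Q→A; R→D; S→A; T→D.
Column's best replies: A→R; B→T; C→P; D→S; E→S.
The unique mutual best reply is (C, P), giving (6, 7).
Sequential outcome (D, S) differs from the Nash profile (C, P).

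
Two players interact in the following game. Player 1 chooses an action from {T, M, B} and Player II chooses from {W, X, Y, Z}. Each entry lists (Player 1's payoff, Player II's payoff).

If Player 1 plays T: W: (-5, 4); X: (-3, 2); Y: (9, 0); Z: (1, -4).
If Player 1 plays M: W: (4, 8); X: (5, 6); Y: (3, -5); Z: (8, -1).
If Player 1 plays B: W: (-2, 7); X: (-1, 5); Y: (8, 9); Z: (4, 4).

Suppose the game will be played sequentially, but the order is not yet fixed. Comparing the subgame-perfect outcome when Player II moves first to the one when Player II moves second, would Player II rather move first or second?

If Player 1 leads: Player II's best replies are T→W, M→W, B→Y; Player 1's induced payoffs -5, 4, 8; outcome (B, Y), payoffs (8, 9).
If Player II leads: Player 1's best replies are W→M, X→M, Y→T, Z→M; Player II's induced payoffs 8, 6, 0, -1; outcome (M, W), payoffs (4, 8).
Player II gets 8 moving first and 9 moving second, so Player II prefers to move second.

second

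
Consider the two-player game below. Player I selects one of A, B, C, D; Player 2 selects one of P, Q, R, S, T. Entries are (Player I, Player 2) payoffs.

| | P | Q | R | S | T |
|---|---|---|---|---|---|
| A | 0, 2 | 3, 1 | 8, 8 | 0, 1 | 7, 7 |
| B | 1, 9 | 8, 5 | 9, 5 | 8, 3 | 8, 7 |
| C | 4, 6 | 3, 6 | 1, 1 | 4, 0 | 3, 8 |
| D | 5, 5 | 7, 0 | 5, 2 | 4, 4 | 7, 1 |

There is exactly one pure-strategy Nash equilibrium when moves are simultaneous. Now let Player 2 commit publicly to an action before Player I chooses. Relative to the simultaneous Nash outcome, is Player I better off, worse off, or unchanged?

better off

Player I best-responds to each possible Player 2 move:
- P: BR = D, leader payoff 5.
- Q: BR = B, leader payoff 5.
- R: BR = B, leader payoff 5.
- S: BR = B, leader payoff 3.
- T: BR = B, leader payoff 7.
Player 2's induced payoffs are 5, 5, 5, 3, 7, so Player 2 commits to T. Subgame-perfect outcome: (B, T) with payoffs (8, 7).
For the simultaneous game, intersect best replies.
Player I's best replies: P→D; Q→B; R→B; S→B; T→B.
Player 2's best replies: A→R; B→P; C→T; D→P.
The unique mutual best reply is (D, P), giving (5, 5).
Player I earns 8 sequentially versus 5 at the Nash outcome: better off.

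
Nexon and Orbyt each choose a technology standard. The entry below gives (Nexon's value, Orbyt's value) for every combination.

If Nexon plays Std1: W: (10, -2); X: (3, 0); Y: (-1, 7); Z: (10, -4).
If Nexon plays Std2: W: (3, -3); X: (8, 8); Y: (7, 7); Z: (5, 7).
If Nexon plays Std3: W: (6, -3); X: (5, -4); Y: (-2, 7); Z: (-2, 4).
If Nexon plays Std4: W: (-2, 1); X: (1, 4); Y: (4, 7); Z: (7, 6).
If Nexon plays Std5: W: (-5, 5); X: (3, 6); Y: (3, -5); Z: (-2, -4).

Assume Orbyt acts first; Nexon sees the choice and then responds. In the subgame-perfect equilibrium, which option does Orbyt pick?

Backward induction with Orbyt moving first.
- W: Nexon compares 10, 3, 6, -2, -5 and picks Std1; Orbyt would get -2.
- X: Nexon compares 3, 8, 5, 1, 3 and picks Std2; Orbyt would get 8.
- Y: Nexon compares -1, 7, -2, 4, 3 and picks Std2; Orbyt would get 7.
- Z: Nexon compares 10, 5, -2, 7, -2 and picks Std1; Orbyt would get -4.
Among -2, 8, 7, -4, the best is 8 at X. Subgame-perfect outcome: (Std2, X) with payoffs (8, 8).

X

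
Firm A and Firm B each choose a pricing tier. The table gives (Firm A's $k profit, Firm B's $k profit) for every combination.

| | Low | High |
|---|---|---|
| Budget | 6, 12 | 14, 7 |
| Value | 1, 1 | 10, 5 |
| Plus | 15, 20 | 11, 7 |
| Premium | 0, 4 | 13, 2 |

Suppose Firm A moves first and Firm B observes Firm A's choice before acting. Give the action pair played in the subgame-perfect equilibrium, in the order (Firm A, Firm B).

(Plus, Low)

Firm B best-responds to each possible Firm A move:
- Budget: BR = Low, leader payoff 6.
- Value: BR = High, leader payoff 10.
- Plus: BR = Low, leader payoff 15.
- Premium: BR = Low, leader payoff 0.
Firm A's induced payoffs are 6, 10, 15, 0, so Firm A commits to Plus. Subgame-perfect outcome: (Plus, Low) with payoffs (15, 20).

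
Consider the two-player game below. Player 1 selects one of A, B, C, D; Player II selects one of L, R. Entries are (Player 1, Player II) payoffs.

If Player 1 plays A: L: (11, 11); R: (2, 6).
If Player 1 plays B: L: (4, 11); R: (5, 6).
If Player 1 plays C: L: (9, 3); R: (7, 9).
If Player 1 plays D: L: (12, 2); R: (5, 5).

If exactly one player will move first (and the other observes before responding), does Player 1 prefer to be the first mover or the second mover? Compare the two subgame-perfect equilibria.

first

If Player 1 leads: Player II's best replies are A→L, B→L, C→R, D→R; Player 1's induced payoffs 11, 4, 7, 5; outcome (A, L), payoffs (11, 11).
If Player II leads: Player 1's best replies are L→D, R→C; Player II's induced payoffs 2, 9; outcome (C, R), payoffs (7, 9).
Player 1 gets 11 moving first and 7 moving second, so Player 1 prefers to move first.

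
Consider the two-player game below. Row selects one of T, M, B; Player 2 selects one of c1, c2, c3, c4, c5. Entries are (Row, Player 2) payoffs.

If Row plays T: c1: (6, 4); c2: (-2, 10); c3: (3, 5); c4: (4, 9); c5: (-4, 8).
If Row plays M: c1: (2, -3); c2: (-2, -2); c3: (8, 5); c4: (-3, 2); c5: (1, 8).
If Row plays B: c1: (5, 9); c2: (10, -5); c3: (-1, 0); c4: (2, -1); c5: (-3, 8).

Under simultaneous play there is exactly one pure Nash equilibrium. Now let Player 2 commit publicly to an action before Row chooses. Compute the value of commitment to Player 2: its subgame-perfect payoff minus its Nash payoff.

Solve by backward induction (Player 2 leads).
- c1: Row compares 6, 2, 5 and picks T; Player 2 would get 4.
- c2: Row compares -2, -2, 10 and picks B; Player 2 would get -5.
- c3: Row compares 3, 8, -1 and picks M; Player 2 would get 5.
- c4: Row compares 4, -3, 2 and picks T; Player 2 would get 9.
- c5: Row compares -4, 1, -3 and picks M; Player 2 would get 8.
Maximizing over 4, -5, 5, 9, 8, Player 2 chooses c4. Subgame-perfect outcome: (T, c4) with payoffs (4, 9).
Under simultaneous play:
Row's best replies: c1→T; c2→B; c3→M; c4→T; c5→M.
Player 2's best replies: T→c2; M→c5; B→c1.
The unique mutual best reply is (M, c5), giving (1, 8).
Player 2's commitment gain: 9 − 8 = 1.

1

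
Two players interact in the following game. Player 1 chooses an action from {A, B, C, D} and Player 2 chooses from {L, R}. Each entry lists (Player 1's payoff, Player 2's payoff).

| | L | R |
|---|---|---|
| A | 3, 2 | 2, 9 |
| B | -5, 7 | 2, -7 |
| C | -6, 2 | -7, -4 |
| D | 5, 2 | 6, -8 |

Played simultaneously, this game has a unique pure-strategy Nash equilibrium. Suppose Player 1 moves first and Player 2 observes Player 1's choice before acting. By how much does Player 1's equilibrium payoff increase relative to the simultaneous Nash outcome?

Player 2 best-responds to each possible Player 1 move:
- A: BR = R, leader payoff 2.
- B: BR = L, leader payoff -5.
- C: BR = L, leader payoff -6.
- D: BR = L, leader payoff 5.
Among 2, -5, -6, 5, the best is 5 at D. Subgame-perfect outcome: (D, L) with payoffs (5, 2).
Now find the simultaneous Nash equilibrium.
Player 1's best replies: L→D; R→D.
Player 2's best replies: A→R; B→L; C→L; D→L.
Only (D, L) has each player best-responding; Nash payoffs (5, 2).
Player 1's commitment gain: 5 − 5 = 0.

0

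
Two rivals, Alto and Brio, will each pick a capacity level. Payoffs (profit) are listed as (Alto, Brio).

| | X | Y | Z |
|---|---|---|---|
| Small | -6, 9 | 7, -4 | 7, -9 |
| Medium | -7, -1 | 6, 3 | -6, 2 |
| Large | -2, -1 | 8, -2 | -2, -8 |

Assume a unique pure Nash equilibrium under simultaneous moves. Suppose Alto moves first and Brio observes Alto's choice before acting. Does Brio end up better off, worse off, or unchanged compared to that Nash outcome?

Work backward from Brio's decision.
- Small: Brio compares 9, -4, -9 and picks X; Alto would get -6.
- Medium: Brio compares -1, 3, 2 and picks Y; Alto would get 6.
- Large: Brio compares -1, -2, -8 and picks X; Alto would get -2.
Among -6, 6, -2, the best is 6 at Medium. Subgame-perfect outcome: (Medium, Y) with payoffs (6, 3).
Now find the simultaneous Nash equilibrium.
Alto's best replies: X→Large; Y→Large; Z→Small.
Brio's best replies: Small→X; Medium→Y; Large→X.
The unique mutual best reply is (Large, X), giving (-2, -1).
Brio earns 3 sequentially versus -1 at the Nash outcome: better off.

better off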